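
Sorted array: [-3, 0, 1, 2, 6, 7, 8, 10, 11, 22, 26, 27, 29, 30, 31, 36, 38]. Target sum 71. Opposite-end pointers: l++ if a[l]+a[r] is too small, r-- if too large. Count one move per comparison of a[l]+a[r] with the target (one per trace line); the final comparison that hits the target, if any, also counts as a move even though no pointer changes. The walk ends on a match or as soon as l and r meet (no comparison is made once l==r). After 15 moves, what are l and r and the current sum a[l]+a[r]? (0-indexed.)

l=0 r=16: -3+38=35 <71, l++
l=1 r=16: 0+38=38 <71, l++
l=2 r=16: 1+38=39 <71, l++
l=3 r=16: 2+38=40 <71, l++
l=4 r=16: 6+38=44 <71, l++
l=5 r=16: 7+38=45 <71, l++
l=6 r=16: 8+38=46 <71, l++
l=7 r=16: 10+38=48 <71, l++
l=8 r=16: 11+38=49 <71, l++
l=9 r=16: 22+38=60 <71, l++
l=10 r=16: 26+38=64 <71, l++
l=11 r=16: 27+38=65 <71, l++
l=12 r=16: 29+38=67 <71, l++
l=13 r=16: 30+38=68 <71, l++
l=14 r=16: 31+38=69 <71, l++

l=15, r=16, sum=74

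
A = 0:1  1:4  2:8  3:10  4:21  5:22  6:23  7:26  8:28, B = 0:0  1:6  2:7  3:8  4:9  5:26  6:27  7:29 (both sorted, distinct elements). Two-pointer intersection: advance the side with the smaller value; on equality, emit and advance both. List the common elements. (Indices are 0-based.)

i=0 j=0: 1>0, j++
i=0 j=1: 1<6, i++
i=1 j=1: 4<6, i++
i=2 j=1: 8>6, j++
i=2 j=2: 8>7, j++
i=2 j=3: 8==8 emit, i++,j++
i=3 j=4: 10>9, j++
i=3 j=5: 10<26, i++
i=4 j=5: 21<26, i++
i=5 j=5: 22<26, i++
i=6 j=5: 23<26, i++
i=7 j=5: 26==26 emit, i++,j++
i=8 j=6: 28>27, j++
i=8 j=7: 28<29, i++

intersection = [8, 26]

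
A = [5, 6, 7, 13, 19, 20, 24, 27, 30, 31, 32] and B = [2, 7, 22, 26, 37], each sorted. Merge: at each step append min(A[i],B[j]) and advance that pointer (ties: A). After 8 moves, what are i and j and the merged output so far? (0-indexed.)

i=0 j=0: A[i]=5>B[j]=2 take 2, j++
i=0 j=1: A[i]=5<=B[j]=7 take 5, i++
i=1 j=1: A[i]=6<=B[j]=7 take 6, i++
i=2 j=1: A[i]=7<=B[j]=7 take 7, i++
i=3 j=1: A[i]=13>B[j]=7 take 7, j++
i=3 j=2: A[i]=13<=B[j]=22 take 13, i++
i=4 j=2: A[i]=19<=B[j]=22 take 19, i++
i=5 j=2: A[i]=20<=B[j]=22 take 20, i++

i=6, j=2, merged so far=[2, 5, 6, 7, 7, 13, 19, 20]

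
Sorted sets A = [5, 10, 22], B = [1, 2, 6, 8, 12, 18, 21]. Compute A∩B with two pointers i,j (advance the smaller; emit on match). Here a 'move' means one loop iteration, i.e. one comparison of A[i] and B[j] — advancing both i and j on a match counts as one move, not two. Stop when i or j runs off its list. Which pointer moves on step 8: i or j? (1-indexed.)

i=1 j=1: 5>1, j++
i=1 j=2: 5>2, j++
i=1 j=3: 5<6, i++
i=2 j=3: 10>6, j++
i=2 j=4: 10>8, j++
i=2 j=5: 10<12, i++
i=3 j=5: 22>12, j++
i=3 j=6: 22>18, j++

j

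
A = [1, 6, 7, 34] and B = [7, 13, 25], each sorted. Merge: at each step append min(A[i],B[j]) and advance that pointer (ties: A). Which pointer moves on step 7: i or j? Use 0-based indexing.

i

[i=0,j=0] A[i]=1<=B[j]=7 take 1 → i++
[i=1,j=0] A[i]=6<=B[j]=7 take 6 → i++
[i=2,j=0] A[i]=7<=B[j]=7 take 7 → i++
[i=3,j=0] A[i]=34>B[j]=7 take 7 → j++
[i=3,j=1] A[i]=34>B[j]=13 take 13 → j++
[i=3,j=2] A[i]=34>B[j]=25 take 25 → j++
[i=3,j=3] B done, take A[i]=34 → i++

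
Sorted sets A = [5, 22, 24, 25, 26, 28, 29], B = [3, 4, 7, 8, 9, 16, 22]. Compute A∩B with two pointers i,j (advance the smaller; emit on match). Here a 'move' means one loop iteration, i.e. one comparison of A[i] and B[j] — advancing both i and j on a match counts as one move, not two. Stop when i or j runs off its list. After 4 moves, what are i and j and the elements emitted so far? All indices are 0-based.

i=1, j=3, emitted=[]

i=0 j=0: 5>3, j++
i=0 j=1: 5>4, j++
i=0 j=2: 5<7, i++
i=1 j=2: 22>7, j++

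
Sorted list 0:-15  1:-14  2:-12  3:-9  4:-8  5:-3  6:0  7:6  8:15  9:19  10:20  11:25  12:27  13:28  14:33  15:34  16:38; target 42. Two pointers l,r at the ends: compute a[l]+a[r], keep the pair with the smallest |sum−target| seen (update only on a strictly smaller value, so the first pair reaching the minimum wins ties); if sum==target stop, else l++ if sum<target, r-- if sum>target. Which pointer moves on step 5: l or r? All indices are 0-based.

l

[0,16] -15+38=23 d=19 * → l++
[1,16] -14+38=24 d=18 * → l++
[2,16] -12+38=26 d=16 * → l++
[3,16] -9+38=29 d=13 * → l++
[4,16] -8+38=30 d=12 * → l++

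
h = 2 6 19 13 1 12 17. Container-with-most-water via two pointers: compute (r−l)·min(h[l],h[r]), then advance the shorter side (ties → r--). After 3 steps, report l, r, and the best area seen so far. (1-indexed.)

l=3, r=6, best area=68

[1,7] min(2,17)*6=12 best=12 * → l++
[2,7] min(6,17)*5=30 best=30 * → l++
[3,7] min(19,17)*4=68 best=68 * → r--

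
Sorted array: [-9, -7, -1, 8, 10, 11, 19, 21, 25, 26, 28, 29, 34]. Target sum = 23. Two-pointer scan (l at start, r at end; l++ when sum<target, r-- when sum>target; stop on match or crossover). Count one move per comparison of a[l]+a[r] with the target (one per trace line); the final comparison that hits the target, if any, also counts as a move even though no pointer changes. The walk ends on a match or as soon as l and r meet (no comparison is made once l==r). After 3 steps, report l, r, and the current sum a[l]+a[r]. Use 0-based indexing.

l=2, r=11, sum=28

l=0 r=12: -9+34=25 >23, r--
l=0 r=11: -9+29=20 <23, l++
l=1 r=11: -7+29=22 <23, l++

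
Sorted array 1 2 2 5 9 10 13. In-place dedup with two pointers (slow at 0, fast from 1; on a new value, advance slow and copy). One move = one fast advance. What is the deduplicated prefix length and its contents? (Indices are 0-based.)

(s=0,f=1) a[fast]=2≠a[slow]=1 write a[1]=2 → slow++,fast++
(s=1,f=2) a[fast]=2=a[slow] dup → fast++
(s=1,f=3) a[fast]=5≠a[slow]=2 write a[2]=5 → slow++,fast++
(s=2,f=4) a[fast]=9≠a[slow]=5 write a[3]=9 → slow++,fast++
(s=3,f=5) a[fast]=10≠a[slow]=9 write a[4]=10 → slow++,fast++
(s=4,f=6) a[fast]=13≠a[slow]=10 write a[5]=13 → slow++,fast++

length 6; prefix = [1, 2, 5, 9, 10, 13]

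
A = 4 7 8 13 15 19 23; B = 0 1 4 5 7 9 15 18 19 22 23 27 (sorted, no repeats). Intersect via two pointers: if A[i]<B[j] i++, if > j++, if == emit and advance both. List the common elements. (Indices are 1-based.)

[i=1,j=1] 4>0 → j++
[i=1,j=2] 4>1 → j++
[i=1,j=3] 4==4 emit → i++,j++
[i=2,j=4] 7>5 → j++
[i=2,j=5] 7==7 emit → i++,j++
[i=3,j=6] 8<9 → i++
[i=4,j=6] 13>9 → j++
[i=4,j=7] 13<15 → i++
[i=5,j=7] 15==15 emit → i++,j++
[i=6,j=8] 19>18 → j++
[i=6,j=9] 19==19 emit → i++,j++
[i=7,j=10] 23>22 → j++
[i=7,j=11] 23==23 emit → i++,j++

intersection = [4, 7, 15, 19, 23]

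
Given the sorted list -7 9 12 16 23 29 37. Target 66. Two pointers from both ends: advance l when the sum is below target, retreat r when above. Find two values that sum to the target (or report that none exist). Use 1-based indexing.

(29, 37)

l=1 r=7: -7+37=30 <66, l++
l=2 r=7: 9+37=46 <66, l++
l=3 r=7: 12+37=49 <66, l++
l=4 r=7: 16+37=53 <66, l++
l=5 r=7: 23+37=60 <66, l++
l=6 r=7: 29+37=66, found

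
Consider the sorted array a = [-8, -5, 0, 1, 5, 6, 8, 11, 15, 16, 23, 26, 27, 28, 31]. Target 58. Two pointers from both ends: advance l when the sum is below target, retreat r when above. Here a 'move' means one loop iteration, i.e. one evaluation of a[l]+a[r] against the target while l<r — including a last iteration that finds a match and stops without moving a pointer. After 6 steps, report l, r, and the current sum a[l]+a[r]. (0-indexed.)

[0,14] -8+31=23 <58 → l++
[1,14] -5+31=26 <58 → l++
[2,14] 0+31=31 <58 → l++
[3,14] 1+31=32 <58 → l++
[4,14] 5+31=36 <58 → l++
[5,14] 6+31=37 <58 → l++

l=6, r=14, sum=39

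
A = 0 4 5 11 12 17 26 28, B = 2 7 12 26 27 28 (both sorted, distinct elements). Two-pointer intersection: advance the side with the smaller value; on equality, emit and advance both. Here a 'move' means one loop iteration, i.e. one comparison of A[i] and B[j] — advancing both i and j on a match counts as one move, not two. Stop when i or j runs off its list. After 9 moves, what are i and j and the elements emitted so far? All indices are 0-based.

[i=0,j=0] 0<2 → i++
[i=1,j=0] 4>2 → j++
[i=1,j=1] 4<7 → i++
[i=2,j=1] 5<7 → i++
[i=3,j=1] 11>7 → j++
[i=3,j=2] 11<12 → i++
[i=4,j=2] 12==12 emit → i++,j++
[i=5,j=3] 17<26 → i++
[i=6,j=3] 26==26 emit → i++,j++

i=7, j=4, emitted=[12, 26]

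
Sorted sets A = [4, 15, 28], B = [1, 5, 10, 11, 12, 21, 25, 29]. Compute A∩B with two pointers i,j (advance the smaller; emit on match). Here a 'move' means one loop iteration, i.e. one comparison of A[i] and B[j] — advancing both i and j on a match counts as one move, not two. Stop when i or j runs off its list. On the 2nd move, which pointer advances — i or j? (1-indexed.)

i

[i=1,j=1] 4>1 → j++
[i=1,j=2] 4<5 → i++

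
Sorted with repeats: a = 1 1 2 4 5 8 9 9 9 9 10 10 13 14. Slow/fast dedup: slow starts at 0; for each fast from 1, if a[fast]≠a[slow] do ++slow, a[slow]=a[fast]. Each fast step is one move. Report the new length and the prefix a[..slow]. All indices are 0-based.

(s=0,f=1) a[fast]=1=a[slow] dup → fast++
(s=0,f=2) a[fast]=2≠a[slow]=1 write a[1]=2 → slow++,fast++
(s=1,f=3) a[fast]=4≠a[slow]=2 write a[2]=4 → slow++,fast++
(s=2,f=4) a[fast]=5≠a[slow]=4 write a[3]=5 → slow++,fast++
(s=3,f=5) a[fast]=8≠a[slow]=5 write a[4]=8 → slow++,fast++
(s=4,f=6) a[fast]=9≠a[slow]=8 write a[5]=9 → slow++,fast++
(s=5,f=7) a[fast]=9=a[slow] dup → fast++
(s=5,f=8) a[fast]=9=a[slow] dup → fast++
(s=5,f=9) a[fast]=9=a[slow] dup → fast++
(s=5,f=10) a[fast]=10≠a[slow]=9 write a[6]=10 → slow++,fast++
(s=6,f=11) a[fast]=10=a[slow] dup → fast++
(s=6,f=12) a[fast]=13≠a[slow]=10 write a[7]=13 → slow++,fast++
(s=7,f=13) a[fast]=14≠a[slow]=13 write a[8]=14 → slow++,fast++

length 9; prefix = [1, 2, 4, 5, 8, 9, 10, 13, 14]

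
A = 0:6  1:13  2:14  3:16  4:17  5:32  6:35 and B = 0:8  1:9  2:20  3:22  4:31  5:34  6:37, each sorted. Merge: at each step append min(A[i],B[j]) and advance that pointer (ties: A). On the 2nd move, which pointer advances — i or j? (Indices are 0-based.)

j

i=0 j=0: A[i]=6<=B[j]=8 take 6, i++
i=1 j=0: A[i]=13>B[j]=8 take 8, j++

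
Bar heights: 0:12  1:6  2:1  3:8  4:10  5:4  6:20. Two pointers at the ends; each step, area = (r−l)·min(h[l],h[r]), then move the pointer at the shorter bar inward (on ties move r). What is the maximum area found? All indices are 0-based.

[0,6] min(12,20)*6=72 best=72 * → l++
[1,6] min(6,20)*5=30 best=72 → l++
[2,6] min(1,20)*4=4 best=72 → l++
[3,6] min(8,20)*3=24 best=72 → l++
[4,6] min(10,20)*2=20 best=72 → l++
[5,6] min(4,20)*1=4 best=72 → l++

max area = 72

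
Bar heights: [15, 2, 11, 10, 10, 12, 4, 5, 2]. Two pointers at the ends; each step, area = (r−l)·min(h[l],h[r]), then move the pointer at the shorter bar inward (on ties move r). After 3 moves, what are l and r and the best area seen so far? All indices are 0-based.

l=0, r=5, best area=35

l=0 r=8: min(15,2)*8=16 best=16 *, r--
l=0 r=7: min(15,5)*7=35 best=35 *, r--
l=0 r=6: min(15,4)*6=24 best=35, r--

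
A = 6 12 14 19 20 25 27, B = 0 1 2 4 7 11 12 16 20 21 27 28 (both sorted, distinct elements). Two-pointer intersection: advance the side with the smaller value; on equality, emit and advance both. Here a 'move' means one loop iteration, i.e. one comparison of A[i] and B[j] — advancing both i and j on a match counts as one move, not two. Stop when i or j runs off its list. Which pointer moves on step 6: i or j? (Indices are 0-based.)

j

i=0 j=0: 6>0, j++
i=0 j=1: 6>1, j++
i=0 j=2: 6>2, j++
i=0 j=3: 6>4, j++
i=0 j=4: 6<7, i++
i=1 j=4: 12>7, j++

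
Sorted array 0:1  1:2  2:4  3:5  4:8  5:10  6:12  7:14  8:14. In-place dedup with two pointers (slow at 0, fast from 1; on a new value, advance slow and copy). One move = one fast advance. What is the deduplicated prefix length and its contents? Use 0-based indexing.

(s=0,f=1) a[fast]=2≠a[slow]=1 write a[1]=2 → slow++,fast++
(s=1,f=2) a[fast]=4≠a[slow]=2 write a[2]=4 → slow++,fast++
(s=2,f=3) a[fast]=5≠a[slow]=4 write a[3]=5 → slow++,fast++
(s=3,f=4) a[fast]=8≠a[slow]=5 write a[4]=8 → slow++,fast++
(s=4,f=5) a[fast]=10≠a[slow]=8 write a[5]=10 → slow++,fast++
(s=5,f=6) a[fast]=12≠a[slow]=10 write a[6]=12 → slow++,fast++
(s=6,f=7) a[fast]=14≠a[slow]=12 write a[7]=14 → slow++,fast++
(s=7,f=8) a[fast]=14=a[slow] dup → fast++

length 8; prefix = [1, 2, 4, 5, 8, 10, 12, 14]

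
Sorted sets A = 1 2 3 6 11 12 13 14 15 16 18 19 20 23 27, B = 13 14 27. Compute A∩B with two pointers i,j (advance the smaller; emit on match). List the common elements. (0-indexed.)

[i=0,j=0] 1<13 → i++
[i=1,j=0] 2<13 → i++
[i=2,j=0] 3<13 → i++
[i=3,j=0] 6<13 → i++
[i=4,j=0] 11<13 → i++
[i=5,j=0] 12<13 → i++
[i=6,j=0] 13==13 emit → i++,j++
[i=7,j=1] 14==14 emit → i++,j++
[i=8,j=2] 15<27 → i++
[i=9,j=2] 16<27 → i++
[i=10,j=2] 18<27 → i++
[i=11,j=2] 19<27 → i++
[i=12,j=2] 20<27 → i++
[i=13,j=2] 23<27 → i++
[i=14,j=2] 27==27 emit → i++,j++

intersection = [13, 14, 27]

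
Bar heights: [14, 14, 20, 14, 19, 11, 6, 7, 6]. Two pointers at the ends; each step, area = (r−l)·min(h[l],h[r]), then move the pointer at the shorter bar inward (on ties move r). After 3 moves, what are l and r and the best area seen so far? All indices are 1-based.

l=1, r=6, best area=49

l=1 r=9: min(14,6)*8=48 best=48 *, r--
l=1 r=8: min(14,7)*7=49 best=49 *, r--
l=1 r=7: min(14,6)*6=36 best=49, r--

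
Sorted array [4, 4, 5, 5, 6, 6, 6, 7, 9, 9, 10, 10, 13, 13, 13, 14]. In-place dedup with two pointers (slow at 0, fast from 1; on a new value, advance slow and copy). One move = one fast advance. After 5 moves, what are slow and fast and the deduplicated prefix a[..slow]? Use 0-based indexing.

slow=0 fast=1: a[fast]=4=a[slow] dup, fast++
slow=0 fast=2: a[fast]=5≠a[slow]=4 write a[1]=5, slow++,fast++
slow=1 fast=3: a[fast]=5=a[slow] dup, fast++
slow=1 fast=4: a[fast]=6≠a[slow]=5 write a[2]=6, slow++,fast++
slow=2 fast=5: a[fast]=6=a[slow] dup, fast++

slow=2, fast=6, prefix=[4, 5, 6]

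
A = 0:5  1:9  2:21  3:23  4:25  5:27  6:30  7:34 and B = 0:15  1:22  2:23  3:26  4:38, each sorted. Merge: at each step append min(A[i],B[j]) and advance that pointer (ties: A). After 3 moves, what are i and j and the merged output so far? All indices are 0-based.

i=2, j=1, merged so far=[5, 9, 15]

[i=0,j=0] A[i]=5<=B[j]=15 take 5 → i++
[i=1,j=0] A[i]=9<=B[j]=15 take 9 → i++
[i=2,j=0] A[i]=21>B[j]=15 take 15 → j++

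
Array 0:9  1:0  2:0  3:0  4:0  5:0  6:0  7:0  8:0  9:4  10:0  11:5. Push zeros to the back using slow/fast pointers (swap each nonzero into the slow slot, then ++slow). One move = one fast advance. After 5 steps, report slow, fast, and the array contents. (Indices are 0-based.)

slow=0 fast=0: a[fast]=9≠0 swap→a[0]=9, slow++,fast++
slow=1 fast=1: a[fast]=0, fast++
slow=1 fast=2: a[fast]=0, fast++
slow=1 fast=3: a[fast]=0, fast++
slow=1 fast=4: a[fast]=0, fast++

slow=1, fast=5, a=[9, 0, 0, 0, 0, 0, 0, 0, 0, 4, 0, 5]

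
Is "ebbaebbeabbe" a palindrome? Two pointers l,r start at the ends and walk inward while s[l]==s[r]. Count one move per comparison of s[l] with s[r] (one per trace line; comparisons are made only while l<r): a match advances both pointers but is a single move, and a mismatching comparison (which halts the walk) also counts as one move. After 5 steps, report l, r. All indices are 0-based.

l=5, r=6

[0,11] 'e'=='e' → l++,r--
[1,10] 'b'=='b' → l++,r--
[2,9] 'b'=='b' → l++,r--
[3,8] 'a'=='a' → l++,r--
[4,7] 'e'=='e' → l++,r--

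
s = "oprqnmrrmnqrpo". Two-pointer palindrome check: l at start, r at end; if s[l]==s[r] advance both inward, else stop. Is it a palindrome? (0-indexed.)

l=0 r=13: 'o'=='o', l++,r--
l=1 r=12: 'p'=='p', l++,r--
l=2 r=11: 'r'=='r', l++,r--
l=3 r=10: 'q'=='q', l++,r--
l=4 r=9: 'n'=='n', l++,r--
l=5 r=8: 'm'=='m', l++,r--
l=6 r=7: 'r'=='r', l++,r--

palindrome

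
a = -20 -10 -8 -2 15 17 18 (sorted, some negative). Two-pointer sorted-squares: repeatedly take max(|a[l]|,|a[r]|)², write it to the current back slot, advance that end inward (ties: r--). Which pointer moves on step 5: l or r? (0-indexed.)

l=0 r=6: |-20|>|18| out[6]=400, l++
l=1 r=6: |-10|<=|18| out[5]=324, r--
l=1 r=5: |-10|<=|17| out[4]=289, r--
l=1 r=4: |-10|<=|15| out[3]=225, r--
l=1 r=3: |-10|>|-2| out[2]=100, l++

l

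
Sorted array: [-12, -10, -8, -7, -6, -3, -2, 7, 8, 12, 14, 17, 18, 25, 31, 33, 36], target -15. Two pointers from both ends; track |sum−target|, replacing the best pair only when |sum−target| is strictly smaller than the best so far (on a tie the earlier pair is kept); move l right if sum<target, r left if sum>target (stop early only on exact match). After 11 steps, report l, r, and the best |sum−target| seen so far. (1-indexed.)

l=1 r=17: -12+36=24 d=39 *, r--
l=1 r=16: -12+33=21 d=36 *, r--
l=1 r=15: -12+31=19 d=34 *, r--
l=1 r=14: -12+25=13 d=28 *, r--
l=1 r=13: -12+18=6 d=21 *, r--
l=1 r=12: -12+17=5 d=20 *, r--
l=1 r=11: -12+14=2 d=17 *, r--
l=1 r=10: -12+12=0 d=15 *, r--
l=1 r=9: -12+8=-4 d=11 *, r--
l=1 r=8: -12+7=-5 d=10 *, r--
l=1 r=7: -12+-2=-14 d=1 *, r--

l=1, r=6, best |Δ|=1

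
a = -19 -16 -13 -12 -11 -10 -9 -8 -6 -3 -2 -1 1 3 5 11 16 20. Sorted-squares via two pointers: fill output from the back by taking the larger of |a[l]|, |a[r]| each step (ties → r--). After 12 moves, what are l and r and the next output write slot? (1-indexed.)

l=10, r=15, next write slot=6

l=1 r=18: |-19|<=|20| out[18]=400, r--
l=1 r=17: |-19|>|16| out[17]=361, l++
l=2 r=17: |-16|<=|16| out[16]=256, r--
l=2 r=16: |-16|>|11| out[15]=256, l++
l=3 r=16: |-13|>|11| out[14]=169, l++
l=4 r=16: |-12|>|11| out[13]=144, l++
l=5 r=16: |-11|<=|11| out[12]=121, r--
l=5 r=15: |-11|>|5| out[11]=121, l++
l=6 r=15: |-10|>|5| out[10]=100, l++
l=7 r=15: |-9|>|5| out[9]=81, l++
l=8 r=15: |-8|>|5| out[8]=64, l++
l=9 r=15: |-6|>|5| out[7]=36, l++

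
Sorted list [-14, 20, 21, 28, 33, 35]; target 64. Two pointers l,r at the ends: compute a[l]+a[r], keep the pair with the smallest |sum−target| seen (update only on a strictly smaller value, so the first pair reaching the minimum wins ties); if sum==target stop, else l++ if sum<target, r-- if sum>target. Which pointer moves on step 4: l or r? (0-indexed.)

l

l=0 r=5: -14+35=21 d=43 *, l++
l=1 r=5: 20+35=55 d=9 *, l++
l=2 r=5: 21+35=56 d=8 *, l++
l=3 r=5: 28+35=63 d=1 *, l++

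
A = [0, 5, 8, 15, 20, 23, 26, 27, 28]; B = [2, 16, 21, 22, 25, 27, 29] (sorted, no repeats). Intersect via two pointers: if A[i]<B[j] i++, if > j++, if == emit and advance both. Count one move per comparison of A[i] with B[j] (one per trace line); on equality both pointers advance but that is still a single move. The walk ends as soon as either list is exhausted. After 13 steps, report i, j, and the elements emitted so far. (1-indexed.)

[i=1,j=1] 0<2 → i++
[i=2,j=1] 5>2 → j++
[i=2,j=2] 5<16 → i++
[i=3,j=2] 8<16 → i++
[i=4,j=2] 15<16 → i++
[i=5,j=2] 20>16 → j++
[i=5,j=3] 20<21 → i++
[i=6,j=3] 23>21 → j++
[i=6,j=4] 23>22 → j++
[i=6,j=5] 23<25 → i++
[i=7,j=5] 26>25 → j++
[i=7,j=6] 26<27 → i++
[i=8,j=6] 27==27 emit → i++,j++

i=9, j=7, emitted=[27]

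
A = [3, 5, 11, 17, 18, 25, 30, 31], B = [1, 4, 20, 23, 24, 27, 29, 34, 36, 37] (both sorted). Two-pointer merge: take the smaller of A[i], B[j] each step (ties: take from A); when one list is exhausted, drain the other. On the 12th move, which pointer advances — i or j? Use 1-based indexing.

j

i=1 j=1: A[i]=3>B[j]=1 take 1, j++
i=1 j=2: A[i]=3<=B[j]=4 take 3, i++
i=2 j=2: A[i]=5>B[j]=4 take 4, j++
i=2 j=3: A[i]=5<=B[j]=20 take 5, i++
i=3 j=3: A[i]=11<=B[j]=20 take 11, i++
i=4 j=3: A[i]=17<=B[j]=20 take 17, i++
i=5 j=3: A[i]=18<=B[j]=20 take 18, i++
i=6 j=3: A[i]=25>B[j]=20 take 20, j++
i=6 j=4: A[i]=25>B[j]=23 take 23, j++
i=6 j=5: A[i]=25>B[j]=24 take 24, j++
i=6 j=6: A[i]=25<=B[j]=27 take 25, i++
i=7 j=6: A[i]=30>B[j]=27 take 27, j++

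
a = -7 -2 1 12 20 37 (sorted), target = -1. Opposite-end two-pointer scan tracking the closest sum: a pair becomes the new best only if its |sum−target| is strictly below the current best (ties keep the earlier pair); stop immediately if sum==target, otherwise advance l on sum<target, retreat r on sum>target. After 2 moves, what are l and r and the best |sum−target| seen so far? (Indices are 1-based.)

l=1, r=4, best |Δ|=14

[1,6] -7+37=30 d=31 * → r--
[1,5] -7+20=13 d=14 * → r--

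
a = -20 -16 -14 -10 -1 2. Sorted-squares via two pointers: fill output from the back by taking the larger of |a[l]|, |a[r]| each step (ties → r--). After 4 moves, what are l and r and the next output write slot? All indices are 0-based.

l=4, r=5, next write slot=1

[0,5] |-20|>|2| out[5]=400 → l++
[1,5] |-16|>|2| out[4]=256 → l++
[2,5] |-14|>|2| out[3]=196 → l++
[3,5] |-10|>|2| out[2]=100 → l++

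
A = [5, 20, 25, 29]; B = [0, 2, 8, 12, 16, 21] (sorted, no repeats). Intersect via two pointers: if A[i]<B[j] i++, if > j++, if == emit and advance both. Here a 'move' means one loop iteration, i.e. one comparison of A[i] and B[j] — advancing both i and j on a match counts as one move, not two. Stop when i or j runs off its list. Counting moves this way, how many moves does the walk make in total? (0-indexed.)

8 moves

[i=0,j=0] 5>0 → j++
[i=0,j=1] 5>2 → j++
[i=0,j=2] 5<8 → i++
[i=1,j=2] 20>8 → j++
[i=1,j=3] 20>12 → j++
[i=1,j=4] 20>16 → j++
[i=1,j=5] 20<21 → i++
[i=2,j=5] 25>21 → j++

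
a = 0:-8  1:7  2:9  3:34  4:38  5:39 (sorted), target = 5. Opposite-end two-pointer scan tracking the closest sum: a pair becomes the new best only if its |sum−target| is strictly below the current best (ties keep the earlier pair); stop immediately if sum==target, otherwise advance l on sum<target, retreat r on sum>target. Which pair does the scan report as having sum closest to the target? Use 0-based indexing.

l=0 r=5: -8+39=31 d=26 *, r--
l=0 r=4: -8+38=30 d=25 *, r--
l=0 r=3: -8+34=26 d=21 *, r--
l=0 r=2: -8+9=1 d=4 *, l++
l=1 r=2: 7+9=16 d=11, r--

pair (-8, 9) with sum 1 (|Δ|=4)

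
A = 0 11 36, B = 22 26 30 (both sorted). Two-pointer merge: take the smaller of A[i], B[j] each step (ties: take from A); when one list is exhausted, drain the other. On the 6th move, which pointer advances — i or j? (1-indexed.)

i

[i=1,j=1] A[i]=0<=B[j]=22 take 0 → i++
[i=2,j=1] A[i]=11<=B[j]=22 take 11 → i++
[i=3,j=1] A[i]=36>B[j]=22 take 22 → j++
[i=3,j=2] A[i]=36>B[j]=26 take 26 → j++
[i=3,j=3] A[i]=36>B[j]=30 take 30 → j++
[i=3,j=4] B done, take A[i]=36 → i++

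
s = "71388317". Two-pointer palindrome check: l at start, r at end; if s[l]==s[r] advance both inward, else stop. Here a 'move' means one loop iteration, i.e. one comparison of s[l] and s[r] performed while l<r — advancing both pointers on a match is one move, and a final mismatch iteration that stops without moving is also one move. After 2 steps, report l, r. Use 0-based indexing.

[0,7] '7'=='7' → l++,r--
[1,6] '1'=='1' → l++,r--

l=2, r=5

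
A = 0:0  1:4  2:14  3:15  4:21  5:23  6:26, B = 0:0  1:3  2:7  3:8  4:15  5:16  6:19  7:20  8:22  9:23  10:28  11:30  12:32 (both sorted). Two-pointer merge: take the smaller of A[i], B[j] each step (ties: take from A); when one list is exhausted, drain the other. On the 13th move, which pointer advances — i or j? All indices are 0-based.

i

[i=0,j=0] A[i]=0<=B[j]=0 take 0 → i++
[i=1,j=0] A[i]=4>B[j]=0 take 0 → j++
[i=1,j=1] A[i]=4>B[j]=3 take 3 → j++
[i=1,j=2] A[i]=4<=B[j]=7 take 4 → i++
[i=2,j=2] A[i]=14>B[j]=7 take 7 → j++
[i=2,j=3] A[i]=14>B[j]=8 take 8 → j++
[i=2,j=4] A[i]=14<=B[j]=15 take 14 → i++
[i=3,j=4] A[i]=15<=B[j]=15 take 15 → i++
[i=4,j=4] A[i]=21>B[j]=15 take 15 → j++
[i=4,j=5] A[i]=21>B[j]=16 take 16 → j++
[i=4,j=6] A[i]=21>B[j]=19 take 19 → j++
[i=4,j=7] A[i]=21>B[j]=20 take 20 → j++
[i=4,j=8] A[i]=21<=B[j]=22 take 21 → i++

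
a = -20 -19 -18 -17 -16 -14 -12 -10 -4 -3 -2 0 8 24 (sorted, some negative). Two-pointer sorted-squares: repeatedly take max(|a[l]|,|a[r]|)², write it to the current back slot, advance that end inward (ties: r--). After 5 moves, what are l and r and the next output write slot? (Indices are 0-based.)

l=4, r=12, next write slot=8

[0,13] |-20|<=|24| out[13]=576 → r--
[0,12] |-20|>|8| out[12]=400 → l++
[1,12] |-19|>|8| out[11]=361 → l++
[2,12] |-18|>|8| out[10]=324 → l++
[3,12] |-17|>|8| out[9]=289 → l++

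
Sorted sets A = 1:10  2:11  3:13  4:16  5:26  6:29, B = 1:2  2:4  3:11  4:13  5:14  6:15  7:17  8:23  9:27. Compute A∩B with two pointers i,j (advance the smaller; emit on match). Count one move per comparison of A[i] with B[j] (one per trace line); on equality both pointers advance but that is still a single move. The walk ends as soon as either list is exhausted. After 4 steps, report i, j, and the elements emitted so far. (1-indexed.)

i=3, j=4, emitted=[11]

[i=1,j=1] 10>2 → j++
[i=1,j=2] 10>4 → j++
[i=1,j=3] 10<11 → i++
[i=2,j=3] 11==11 emit → i++,j++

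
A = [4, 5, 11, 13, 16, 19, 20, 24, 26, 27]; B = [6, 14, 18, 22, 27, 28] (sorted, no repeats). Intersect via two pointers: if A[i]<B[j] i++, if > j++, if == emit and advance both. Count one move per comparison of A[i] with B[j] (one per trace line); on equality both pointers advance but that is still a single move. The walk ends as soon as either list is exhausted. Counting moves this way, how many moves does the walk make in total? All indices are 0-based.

i=0 j=0: 4<6, i++
i=1 j=0: 5<6, i++
i=2 j=0: 11>6, j++
i=2 j=1: 11<14, i++
i=3 j=1: 13<14, i++
i=4 j=1: 16>14, j++
i=4 j=2: 16<18, i++
i=5 j=2: 19>18, j++
i=5 j=3: 19<22, i++
i=6 j=3: 20<22, i++
i=7 j=3: 24>22, j++
i=7 j=4: 24<27, i++
i=8 j=4: 26<27, i++
i=9 j=4: 27==27 emit, i++,j++

14 moves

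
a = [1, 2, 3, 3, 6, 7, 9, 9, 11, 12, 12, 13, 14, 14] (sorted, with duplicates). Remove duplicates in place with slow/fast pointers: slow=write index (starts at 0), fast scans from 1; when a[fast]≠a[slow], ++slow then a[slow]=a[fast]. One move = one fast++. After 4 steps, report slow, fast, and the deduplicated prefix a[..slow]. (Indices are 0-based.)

slow=3, fast=5, prefix=[1, 2, 3, 6]

slow=0 fast=1: a[fast]=2≠a[slow]=1 write a[1]=2, slow++,fast++
slow=1 fast=2: a[fast]=3≠a[slow]=2 write a[2]=3, slow++,fast++
slow=2 fast=3: a[fast]=3=a[slow] dup, fast++
slow=2 fast=4: a[fast]=6≠a[slow]=3 write a[3]=6, slow++,fast++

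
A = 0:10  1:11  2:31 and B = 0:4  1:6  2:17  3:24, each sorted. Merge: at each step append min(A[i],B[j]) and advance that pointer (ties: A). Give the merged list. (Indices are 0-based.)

[i=0,j=0] A[i]=10>B[j]=4 take 4 → j++
[i=0,j=1] A[i]=10>B[j]=6 take 6 → j++
[i=0,j=2] A[i]=10<=B[j]=17 take 10 → i++
[i=1,j=2] A[i]=11<=B[j]=17 take 11 → i++
[i=2,j=2] A[i]=31>B[j]=17 take 17 → j++
[i=2,j=3] A[i]=31>B[j]=24 take 24 → j++
[i=2,j=4] B done, take A[i]=31 → i++

[4, 6, 10, 11, 17, 24, 31]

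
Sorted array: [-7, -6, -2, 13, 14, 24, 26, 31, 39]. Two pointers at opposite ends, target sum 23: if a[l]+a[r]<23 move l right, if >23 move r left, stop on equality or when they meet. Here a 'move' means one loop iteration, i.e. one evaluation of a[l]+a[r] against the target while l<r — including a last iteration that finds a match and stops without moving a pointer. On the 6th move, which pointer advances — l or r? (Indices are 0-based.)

l=0 r=8: -7+39=32 >23, r--
l=0 r=7: -7+31=24 >23, r--
l=0 r=6: -7+26=19 <23, l++
l=1 r=6: -6+26=20 <23, l++
l=2 r=6: -2+26=24 >23, r--
l=2 r=5: -2+24=22 <23, l++

l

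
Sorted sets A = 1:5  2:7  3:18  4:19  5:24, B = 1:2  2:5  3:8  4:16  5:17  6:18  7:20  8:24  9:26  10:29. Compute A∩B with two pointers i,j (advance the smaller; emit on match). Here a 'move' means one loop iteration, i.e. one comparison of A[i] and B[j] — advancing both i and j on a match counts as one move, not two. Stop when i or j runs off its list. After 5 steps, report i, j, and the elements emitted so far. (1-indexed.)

i=1 j=1: 5>2, j++
i=1 j=2: 5==5 emit, i++,j++
i=2 j=3: 7<8, i++
i=3 j=3: 18>8, j++
i=3 j=4: 18>16, j++

i=3, j=5, emitted=[5]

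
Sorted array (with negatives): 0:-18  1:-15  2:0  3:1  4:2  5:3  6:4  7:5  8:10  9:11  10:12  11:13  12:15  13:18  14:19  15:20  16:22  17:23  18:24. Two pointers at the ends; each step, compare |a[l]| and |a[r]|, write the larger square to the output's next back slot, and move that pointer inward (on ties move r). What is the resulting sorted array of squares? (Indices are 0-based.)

[0, 1, 4, 9, 16, 25, 100, 121, 144, 169, 225, 225, 324, 324, 361, 400, 484, 529, 576]

l=0 r=18: |-18|<=|24| out[18]=576, r--
l=0 r=17: |-18|<=|23| out[17]=529, r--
l=0 r=16: |-18|<=|22| out[16]=484, r--
l=0 r=15: |-18|<=|20| out[15]=400, r--
l=0 r=14: |-18|<=|19| out[14]=361, r--
l=0 r=13: |-18|<=|18| out[13]=324, r--
l=0 r=12: |-18|>|15| out[12]=324, l++
l=1 r=12: |-15|<=|15| out[11]=225, r--
l=1 r=11: |-15|>|13| out[10]=225, l++
l=2 r=11: |0|<=|13| out[9]=169, r--
l=2 r=10: |0|<=|12| out[8]=144, r--
l=2 r=9: |0|<=|11| out[7]=121, r--
l=2 r=8: |0|<=|10| out[6]=100, r--
l=2 r=7: |0|<=|5| out[5]=25, r--
l=2 r=6: |0|<=|4| out[4]=16, r--
l=2 r=5: |0|<=|3| out[3]=9, r--
l=2 r=4: |0|<=|2| out[2]=4, r--
l=2 r=3: |0|<=|1| out[1]=1, r--
l=2 r=2: |0|<=|0| out[0]=0, r--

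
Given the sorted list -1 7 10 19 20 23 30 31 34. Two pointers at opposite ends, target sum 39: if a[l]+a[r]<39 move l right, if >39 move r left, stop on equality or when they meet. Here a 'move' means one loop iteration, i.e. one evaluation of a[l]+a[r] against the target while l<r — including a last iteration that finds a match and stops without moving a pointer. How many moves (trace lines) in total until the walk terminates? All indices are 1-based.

l=1 r=9: -1+34=33 <39, l++
l=2 r=9: 7+34=41 >39, r--
l=2 r=8: 7+31=38 <39, l++
l=3 r=8: 10+31=41 >39, r--
l=3 r=7: 10+30=40 >39, r--
l=3 r=6: 10+23=33 <39, l++
l=4 r=6: 19+23=42 >39, r--
l=4 r=5: 19+20=39, found

8 moves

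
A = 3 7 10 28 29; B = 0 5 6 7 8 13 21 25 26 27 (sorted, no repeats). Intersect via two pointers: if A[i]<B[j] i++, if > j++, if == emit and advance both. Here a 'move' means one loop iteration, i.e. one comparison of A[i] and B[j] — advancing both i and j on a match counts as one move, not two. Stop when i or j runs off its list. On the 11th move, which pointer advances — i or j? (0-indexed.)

[i=0,j=0] 3>0 → j++
[i=0,j=1] 3<5 → i++
[i=1,j=1] 7>5 → j++
[i=1,j=2] 7>6 → j++
[i=1,j=3] 7==7 emit → i++,j++
[i=2,j=4] 10>8 → j++
[i=2,j=5] 10<13 → i++
[i=3,j=5] 28>13 → j++
[i=3,j=6] 28>21 → j++
[i=3,j=7] 28>25 → j++
[i=3,j=8] 28>26 → j++

j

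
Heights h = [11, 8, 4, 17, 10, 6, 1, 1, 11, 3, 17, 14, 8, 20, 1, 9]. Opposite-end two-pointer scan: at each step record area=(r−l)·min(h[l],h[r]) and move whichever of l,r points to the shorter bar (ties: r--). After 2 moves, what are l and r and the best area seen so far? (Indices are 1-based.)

l=1, r=14, best area=135

[1,16] min(11,9)*15=135 best=135 * → r--
[1,15] min(11,1)*14=14 best=135 → r--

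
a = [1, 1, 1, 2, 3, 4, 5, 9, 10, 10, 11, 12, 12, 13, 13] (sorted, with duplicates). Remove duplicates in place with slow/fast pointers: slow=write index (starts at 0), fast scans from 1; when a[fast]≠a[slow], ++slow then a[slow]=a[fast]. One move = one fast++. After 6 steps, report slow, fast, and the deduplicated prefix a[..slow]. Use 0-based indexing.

slow=0 fast=1: a[fast]=1=a[slow] dup, fast++
slow=0 fast=2: a[fast]=1=a[slow] dup, fast++
slow=0 fast=3: a[fast]=2≠a[slow]=1 write a[1]=2, slow++,fast++
slow=1 fast=4: a[fast]=3≠a[slow]=2 write a[2]=3, slow++,fast++
slow=2 fast=5: a[fast]=4≠a[slow]=3 write a[3]=4, slow++,fast++
slow=3 fast=6: a[fast]=5≠a[slow]=4 write a[4]=5, slow++,fast++

slow=4, fast=7, prefix=[1, 2, 3, 4, 5]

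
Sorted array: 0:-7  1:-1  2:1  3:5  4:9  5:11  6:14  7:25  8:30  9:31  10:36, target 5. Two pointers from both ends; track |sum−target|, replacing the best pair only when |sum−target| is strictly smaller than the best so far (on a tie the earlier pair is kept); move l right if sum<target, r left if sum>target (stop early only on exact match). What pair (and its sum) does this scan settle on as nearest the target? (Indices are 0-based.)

pair (-7, 11) with sum 4 (|Δ|=1)

[0,10] -7+36=29 d=24 * → r--
[0,9] -7+31=24 d=19 * → r--
[0,8] -7+30=23 d=18 * → r--
[0,7] -7+25=18 d=13 * → r--
[0,6] -7+14=7 d=2 * → r--
[0,5] -7+11=4 d=1 * → l++
[1,5] -1+11=10 d=5 → r--
[1,4] -1+9=8 d=3 → r--
[1,3] -1+5=4 d=1 → l++
[2,3] 1+5=6 d=1 → r--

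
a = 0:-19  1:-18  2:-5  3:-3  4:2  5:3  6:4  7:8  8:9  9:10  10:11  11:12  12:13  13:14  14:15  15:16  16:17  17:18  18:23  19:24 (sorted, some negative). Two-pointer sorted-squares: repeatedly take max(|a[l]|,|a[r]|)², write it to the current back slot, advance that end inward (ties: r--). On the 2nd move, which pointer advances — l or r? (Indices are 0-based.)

r

[0,19] |-19|<=|24| out[19]=576 → r--
[0,18] |-19|<=|23| out[18]=529 → r--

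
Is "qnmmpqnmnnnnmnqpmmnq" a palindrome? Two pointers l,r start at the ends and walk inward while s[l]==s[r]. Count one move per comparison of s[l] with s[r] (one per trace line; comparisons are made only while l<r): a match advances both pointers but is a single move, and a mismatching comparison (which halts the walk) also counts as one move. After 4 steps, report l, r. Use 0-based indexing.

l=4, r=15

l=0 r=19: 'q'=='q', l++,r--
l=1 r=18: 'n'=='n', l++,r--
l=2 r=17: 'm'=='m', l++,r--
l=3 r=16: 'm'=='m', l++,r--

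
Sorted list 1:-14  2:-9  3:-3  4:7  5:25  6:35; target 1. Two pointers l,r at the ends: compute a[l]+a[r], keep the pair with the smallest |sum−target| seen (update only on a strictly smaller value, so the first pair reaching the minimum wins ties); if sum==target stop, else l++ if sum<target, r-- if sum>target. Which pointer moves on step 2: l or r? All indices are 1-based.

[1,6] -14+35=21 d=20 * → r--
[1,5] -14+25=11 d=10 * → r--

r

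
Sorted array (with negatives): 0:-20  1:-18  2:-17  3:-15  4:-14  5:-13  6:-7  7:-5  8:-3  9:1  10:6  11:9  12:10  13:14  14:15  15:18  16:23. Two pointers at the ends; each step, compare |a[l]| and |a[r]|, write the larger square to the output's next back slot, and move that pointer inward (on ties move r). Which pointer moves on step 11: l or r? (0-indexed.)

r

[0,16] |-20|<=|23| out[16]=529 → r--
[0,15] |-20|>|18| out[15]=400 → l++
[1,15] |-18|<=|18| out[14]=324 → r--
[1,14] |-18|>|15| out[13]=324 → l++
[2,14] |-17|>|15| out[12]=289 → l++
[3,14] |-15|<=|15| out[11]=225 → r--
[3,13] |-15|>|14| out[10]=225 → l++
[4,13] |-14|<=|14| out[9]=196 → r--
[4,12] |-14|>|10| out[8]=196 → l++
[5,12] |-13|>|10| out[7]=169 → l++
[6,12] |-7|<=|10| out[6]=100 → r--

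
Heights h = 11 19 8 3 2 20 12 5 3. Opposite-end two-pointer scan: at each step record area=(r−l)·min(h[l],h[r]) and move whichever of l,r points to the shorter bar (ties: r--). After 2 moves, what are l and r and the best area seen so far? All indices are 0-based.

[0,8] min(11,3)*8=24 best=24 * → r--
[0,7] min(11,5)*7=35 best=35 * → r--

l=0, r=6, best area=35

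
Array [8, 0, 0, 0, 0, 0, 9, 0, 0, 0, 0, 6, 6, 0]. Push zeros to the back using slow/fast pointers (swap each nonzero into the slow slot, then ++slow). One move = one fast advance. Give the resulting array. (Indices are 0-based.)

(s=0,f=0) a[fast]=8≠0 swap→a[0]=8 → slow++,fast++
(s=1,f=1) a[fast]=0 → fast++
(s=1,f=2) a[fast]=0 → fast++
(s=1,f=3) a[fast]=0 → fast++
(s=1,f=4) a[fast]=0 → fast++
(s=1,f=5) a[fast]=0 → fast++
(s=1,f=6) a[fast]=9≠0 swap→a[1]=9 → slow++,fast++
(s=2,f=7) a[fast]=0 → fast++
(s=2,f=8) a[fast]=0 → fast++
(s=2,f=9) a[fast]=0 → fast++
(s=2,f=10) a[fast]=0 → fast++
(s=2,f=11) a[fast]=6≠0 swap→a[2]=6 → slow++,fast++
(s=3,f=12) a[fast]=6≠0 swap→a[3]=6 → slow++,fast++
(s=4,f=13) a[fast]=0 → fast++

[8, 9, 6, 6, 0, 0, 0, 0, 0, 0, 0, 0, 0, 0]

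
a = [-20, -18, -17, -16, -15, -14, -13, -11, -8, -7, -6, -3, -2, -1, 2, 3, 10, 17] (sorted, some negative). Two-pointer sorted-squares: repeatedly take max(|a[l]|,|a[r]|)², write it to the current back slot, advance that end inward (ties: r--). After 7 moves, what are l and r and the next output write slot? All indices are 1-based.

l=7, r=17, next write slot=11

[1,18] |-20|>|17| out[18]=400 → l++
[2,18] |-18|>|17| out[17]=324 → l++
[3,18] |-17|<=|17| out[16]=289 → r--
[3,17] |-17|>|10| out[15]=289 → l++
[4,17] |-16|>|10| out[14]=256 → l++
[5,17] |-15|>|10| out[13]=225 → l++
[6,17] |-14|>|10| out[12]=196 → l++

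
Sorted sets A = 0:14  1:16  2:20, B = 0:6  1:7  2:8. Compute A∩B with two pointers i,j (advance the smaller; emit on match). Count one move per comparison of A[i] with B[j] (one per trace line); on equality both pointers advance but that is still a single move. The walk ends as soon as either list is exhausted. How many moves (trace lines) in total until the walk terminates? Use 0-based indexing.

i=0 j=0: 14>6, j++
i=0 j=1: 14>7, j++
i=0 j=2: 14>8, j++

3 moves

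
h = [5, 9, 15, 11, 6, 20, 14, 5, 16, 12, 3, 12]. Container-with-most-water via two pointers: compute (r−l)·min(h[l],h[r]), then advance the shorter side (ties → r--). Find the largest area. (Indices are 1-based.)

max area = 108

[1,12] min(5,12)*11=55 best=55 * → l++
[2,12] min(9,12)*10=90 best=90 * → l++
[3,12] min(15,12)*9=108 best=108 * → r--
[3,11] min(15,3)*8=24 best=108 → r--
[3,10] min(15,12)*7=84 best=108 → r--
[3,9] min(15,16)*6=90 best=108 → l++
[4,9] min(11,16)*5=55 best=108 → l++
[5,9] min(6,16)*4=24 best=108 → l++
[6,9] min(20,16)*3=48 best=108 → r--
[6,8] min(20,5)*2=10 best=108 → r--
[6,7] min(20,14)*1=14 best=108 → r--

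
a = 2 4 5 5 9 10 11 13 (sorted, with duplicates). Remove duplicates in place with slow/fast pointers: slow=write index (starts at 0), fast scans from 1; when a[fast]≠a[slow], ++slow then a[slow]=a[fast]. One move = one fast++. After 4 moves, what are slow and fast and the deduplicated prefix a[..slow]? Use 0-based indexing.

(s=0,f=1) a[fast]=4≠a[slow]=2 write a[1]=4 → slow++,fast++
(s=1,f=2) a[fast]=5≠a[slow]=4 write a[2]=5 → slow++,fast++
(s=2,f=3) a[fast]=5=a[slow] dup → fast++
(s=2,f=4) a[fast]=9≠a[slow]=5 write a[3]=9 → slow++,fast++

slow=3, fast=5, prefix=[2, 4, 5, 9]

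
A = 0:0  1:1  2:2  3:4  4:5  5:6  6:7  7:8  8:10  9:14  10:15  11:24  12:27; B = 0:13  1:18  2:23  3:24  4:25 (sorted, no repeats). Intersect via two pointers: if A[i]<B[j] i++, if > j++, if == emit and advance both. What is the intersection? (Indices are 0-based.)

i=0 j=0: 0<13, i++
i=1 j=0: 1<13, i++
i=2 j=0: 2<13, i++
i=3 j=0: 4<13, i++
i=4 j=0: 5<13, i++
i=5 j=0: 6<13, i++
i=6 j=0: 7<13, i++
i=7 j=0: 8<13, i++
i=8 j=0: 10<13, i++
i=9 j=0: 14>13, j++
i=9 j=1: 14<18, i++
i=10 j=1: 15<18, i++
i=11 j=1: 24>18, j++
i=11 j=2: 24>23, j++
i=11 j=3: 24==24 emit, i++,j++
i=12 j=4: 27>25, j++

intersection = [24]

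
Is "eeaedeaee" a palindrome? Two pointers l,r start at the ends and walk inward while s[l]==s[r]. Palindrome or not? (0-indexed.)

palindrome

[0,8] 'e'=='e' → l++,r--
[1,7] 'e'=='e' → l++,r--
[2,6] 'a'=='a' → l++,r--
[3,5] 'e'=='e' → l++,r--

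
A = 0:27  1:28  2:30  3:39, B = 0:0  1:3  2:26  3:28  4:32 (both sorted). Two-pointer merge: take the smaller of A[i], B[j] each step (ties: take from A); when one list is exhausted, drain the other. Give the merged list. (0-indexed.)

[0, 3, 26, 27, 28, 28, 30, 32, 39]

[i=0,j=0] A[i]=27>B[j]=0 take 0 → j++
[i=0,j=1] A[i]=27>B[j]=3 take 3 → j++
[i=0,j=2] A[i]=27>B[j]=26 take 26 → j++
[i=0,j=3] A[i]=27<=B[j]=28 take 27 → i++
[i=1,j=3] A[i]=28<=B[j]=28 take 28 → i++
[i=2,j=3] A[i]=30>B[j]=28 take 28 → j++
[i=2,j=4] A[i]=30<=B[j]=32 take 30 → i++
[i=3,j=4] A[i]=39>B[j]=32 take 32 → j++
[i=3,j=5] B done, take A[i]=39 → i++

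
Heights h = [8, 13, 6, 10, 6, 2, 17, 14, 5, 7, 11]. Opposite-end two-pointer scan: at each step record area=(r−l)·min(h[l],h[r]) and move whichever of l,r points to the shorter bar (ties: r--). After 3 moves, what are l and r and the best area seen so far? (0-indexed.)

[0,10] min(8,11)*10=80 best=80 * → l++
[1,10] min(13,11)*9=99 best=99 * → r--
[1,9] min(13,7)*8=56 best=99 → r--

l=1, r=8, best area=99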